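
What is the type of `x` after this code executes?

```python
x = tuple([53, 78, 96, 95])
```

tuple() constructor returns tuple

tuple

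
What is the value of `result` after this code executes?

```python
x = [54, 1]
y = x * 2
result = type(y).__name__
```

x is list; y is list; result = 'list'

'list'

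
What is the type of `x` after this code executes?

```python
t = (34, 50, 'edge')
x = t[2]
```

Index 2 of tuple is a str literal

str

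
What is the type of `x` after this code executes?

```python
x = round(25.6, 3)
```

round() with decimal places returns float

float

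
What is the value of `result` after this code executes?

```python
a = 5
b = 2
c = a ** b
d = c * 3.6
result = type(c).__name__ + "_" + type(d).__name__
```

a is int; b is int; c is int; d is float; result = 'int_float'

'int_float'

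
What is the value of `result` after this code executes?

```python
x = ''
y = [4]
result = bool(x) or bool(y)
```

x = ''; y = [4]; result = True

True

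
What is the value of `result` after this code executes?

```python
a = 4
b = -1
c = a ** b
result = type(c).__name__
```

a is int; b is int; c is float; result = 'float'

'float'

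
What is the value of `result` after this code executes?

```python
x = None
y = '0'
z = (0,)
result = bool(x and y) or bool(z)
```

x = None; y = '0'; z = (0,); result = True

True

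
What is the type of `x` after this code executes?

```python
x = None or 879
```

'or' with None returns the other truthy value

int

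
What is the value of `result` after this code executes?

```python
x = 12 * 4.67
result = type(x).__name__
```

x is float; result = 'float'

'float'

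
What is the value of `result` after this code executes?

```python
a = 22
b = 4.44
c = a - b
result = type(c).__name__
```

a is int; b is float; c is float; result = 'float'

'float'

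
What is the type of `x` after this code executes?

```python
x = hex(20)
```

hex() returns str representation

str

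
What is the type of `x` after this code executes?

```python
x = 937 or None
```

'or' returns first truthy value

int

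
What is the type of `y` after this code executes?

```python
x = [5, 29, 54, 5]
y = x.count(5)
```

list.count() returns int

int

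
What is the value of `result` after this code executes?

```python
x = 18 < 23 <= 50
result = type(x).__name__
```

x is bool; result = 'bool'

'bool'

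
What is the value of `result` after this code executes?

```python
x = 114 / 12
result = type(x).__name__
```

x is float; result = 'float'

'float'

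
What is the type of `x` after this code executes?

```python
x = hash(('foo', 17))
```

hash() returns int

int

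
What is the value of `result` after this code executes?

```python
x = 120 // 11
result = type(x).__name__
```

x is int; result = 'int'

'int'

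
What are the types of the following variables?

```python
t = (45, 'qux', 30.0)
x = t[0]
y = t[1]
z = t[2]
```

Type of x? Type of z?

tuple[0] is int; tuple[2] is float

int, float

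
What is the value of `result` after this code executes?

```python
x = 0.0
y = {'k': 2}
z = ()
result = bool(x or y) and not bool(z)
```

x = 0.0; y = {'k': 2}; z = (); result = True

True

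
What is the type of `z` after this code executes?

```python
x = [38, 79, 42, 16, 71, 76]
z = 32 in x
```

'in' operator returns bool

bool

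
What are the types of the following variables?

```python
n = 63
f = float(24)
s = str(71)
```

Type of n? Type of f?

n is assigned a bare integer (no decimal point), so it is an int; f is assigned the result of calling float(), which returns a float

int, float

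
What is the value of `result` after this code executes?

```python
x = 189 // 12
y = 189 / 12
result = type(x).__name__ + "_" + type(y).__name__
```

x is int; y is float; result = 'int_float'

'int_float'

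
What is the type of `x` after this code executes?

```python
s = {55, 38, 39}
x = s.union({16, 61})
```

set.union() returns a new set

set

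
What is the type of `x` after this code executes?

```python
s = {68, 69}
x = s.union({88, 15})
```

set.union() returns a new set

set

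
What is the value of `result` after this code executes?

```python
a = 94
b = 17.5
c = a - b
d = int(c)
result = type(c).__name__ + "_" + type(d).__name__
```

a is int; b is float; c is float; d is int; result = 'float_int'

'float_int'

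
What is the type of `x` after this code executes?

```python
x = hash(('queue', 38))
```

hash() returns int

int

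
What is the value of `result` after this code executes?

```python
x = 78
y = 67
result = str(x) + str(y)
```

x = 78; y = 67; result = '7867'

'7867'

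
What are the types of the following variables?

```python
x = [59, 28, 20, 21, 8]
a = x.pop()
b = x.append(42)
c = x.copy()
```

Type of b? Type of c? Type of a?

append() returns None; copy() returns list; pop() returns element

NoneType, list, int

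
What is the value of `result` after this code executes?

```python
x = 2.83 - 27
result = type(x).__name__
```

x is float; result = 'float'

'float'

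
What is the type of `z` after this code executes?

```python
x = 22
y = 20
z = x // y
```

int // int = int

int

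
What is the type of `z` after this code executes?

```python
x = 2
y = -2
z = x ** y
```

int ** negative = float

float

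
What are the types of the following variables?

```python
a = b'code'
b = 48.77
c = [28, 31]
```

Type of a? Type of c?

a is assigned a bytes literal (b'...' prefix); c is assigned a list literal (square brackets)

bytes, list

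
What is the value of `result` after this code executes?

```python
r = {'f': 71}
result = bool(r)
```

r = {'f': 71}; result = True

True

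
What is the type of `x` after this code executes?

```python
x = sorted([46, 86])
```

sorted() always returns list

list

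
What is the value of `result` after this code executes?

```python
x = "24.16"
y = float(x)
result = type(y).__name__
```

x is str; y is float; result = 'float'

'float'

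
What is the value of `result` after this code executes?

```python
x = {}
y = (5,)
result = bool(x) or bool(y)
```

x = {}; y = (5,); result = True

True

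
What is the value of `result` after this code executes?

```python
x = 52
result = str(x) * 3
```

x = 52; result = '525252'

'525252'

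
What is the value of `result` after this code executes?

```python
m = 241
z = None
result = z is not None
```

m = 241; z = None; result = False

False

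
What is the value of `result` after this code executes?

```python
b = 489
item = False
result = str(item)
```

b = 489; item = False; result = 'False'

'False'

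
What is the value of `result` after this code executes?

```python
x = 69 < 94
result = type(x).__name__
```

x is bool; result = 'bool'

'bool'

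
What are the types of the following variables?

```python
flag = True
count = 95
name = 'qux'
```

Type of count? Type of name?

count is assigned a bare integer (no decimal point), so it is an int; name is assigned a quoted string literal, so it is a str

int, str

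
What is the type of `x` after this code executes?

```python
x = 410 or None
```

'or' returns first truthy value

int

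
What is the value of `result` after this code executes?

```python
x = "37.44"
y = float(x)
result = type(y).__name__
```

x is str; y is float; result = 'float'

'float'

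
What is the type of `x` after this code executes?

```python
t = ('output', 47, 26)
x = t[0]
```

Index 0 of tuple is a str literal

str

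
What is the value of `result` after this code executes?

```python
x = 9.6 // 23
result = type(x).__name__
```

x is float; result = 'float'

'float'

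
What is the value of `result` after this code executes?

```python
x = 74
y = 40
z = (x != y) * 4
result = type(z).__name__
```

x is int; y is int; z is int; result = 'int'

'int'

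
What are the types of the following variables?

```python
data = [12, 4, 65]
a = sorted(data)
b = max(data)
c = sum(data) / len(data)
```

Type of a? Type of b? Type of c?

sorted() returns list; max of ints returns int; int / int = float

list, int, float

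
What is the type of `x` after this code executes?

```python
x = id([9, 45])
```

id() returns int

int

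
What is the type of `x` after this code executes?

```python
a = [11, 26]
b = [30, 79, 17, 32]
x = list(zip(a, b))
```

list(zip()) returns a list of tuples

list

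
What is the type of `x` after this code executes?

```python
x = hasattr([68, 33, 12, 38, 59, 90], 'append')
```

hasattr() returns bool

bool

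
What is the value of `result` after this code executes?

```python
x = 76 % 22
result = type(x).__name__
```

x is int; result = 'int'

'int'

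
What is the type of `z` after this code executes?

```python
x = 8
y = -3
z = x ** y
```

int ** negative = float

float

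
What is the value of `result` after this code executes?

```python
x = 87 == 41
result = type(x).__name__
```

x is bool; result = 'bool'

'bool'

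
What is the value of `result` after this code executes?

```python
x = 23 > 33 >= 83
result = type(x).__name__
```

x is bool; result = 'bool'

'bool'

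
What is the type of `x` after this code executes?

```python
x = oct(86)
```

oct() returns str representation

str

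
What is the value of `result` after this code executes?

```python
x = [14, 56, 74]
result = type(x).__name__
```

x is list; result = 'list'

'list'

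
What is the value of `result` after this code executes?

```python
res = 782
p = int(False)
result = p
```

res = 782; p = 0; result = 0

0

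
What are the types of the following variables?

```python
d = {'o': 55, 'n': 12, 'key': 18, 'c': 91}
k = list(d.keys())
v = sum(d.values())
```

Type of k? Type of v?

list() converts to list; sum of ints is int

list, int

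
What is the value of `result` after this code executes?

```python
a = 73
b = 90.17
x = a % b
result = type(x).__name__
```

a is int; b is float; x is float; result = 'float'

'float'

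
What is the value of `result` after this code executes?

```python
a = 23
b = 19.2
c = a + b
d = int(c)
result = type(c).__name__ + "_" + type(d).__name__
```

a is int; b is float; c is float; d is int; result = 'float_int'

'float_int'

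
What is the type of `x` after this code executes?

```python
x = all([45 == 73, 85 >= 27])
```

all() returns bool

bool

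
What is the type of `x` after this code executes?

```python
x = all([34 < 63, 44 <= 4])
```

all() returns bool

bool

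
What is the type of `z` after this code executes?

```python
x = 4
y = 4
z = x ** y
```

positive int ** positive int = int

int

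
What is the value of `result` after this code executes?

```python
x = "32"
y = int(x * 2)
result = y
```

x = '32'; y = 3232; result = 3232

3232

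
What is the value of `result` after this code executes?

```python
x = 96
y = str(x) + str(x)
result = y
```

x = 96; y = '9696'; result = '9696'

'9696'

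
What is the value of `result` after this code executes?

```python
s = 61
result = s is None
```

s = 61; result = False

False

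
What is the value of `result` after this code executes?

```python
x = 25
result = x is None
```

x = 25; result = False

False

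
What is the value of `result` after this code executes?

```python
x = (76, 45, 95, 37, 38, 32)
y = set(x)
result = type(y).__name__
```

x is tuple; y is set; result = 'set'

'set'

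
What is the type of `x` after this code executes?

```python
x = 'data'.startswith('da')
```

str.startswith() returns bool

bool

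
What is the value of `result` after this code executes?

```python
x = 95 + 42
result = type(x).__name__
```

x is int; result = 'int'

'int'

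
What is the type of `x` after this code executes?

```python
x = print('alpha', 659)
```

print() returns None

NoneType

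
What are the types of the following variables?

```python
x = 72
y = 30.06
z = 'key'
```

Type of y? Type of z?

y is assigned a number with a decimal point, so it is a float; z is assigned a quoted string literal, so it is a str

float, str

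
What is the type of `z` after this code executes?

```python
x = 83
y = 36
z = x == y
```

Equality comparison returns bool

bool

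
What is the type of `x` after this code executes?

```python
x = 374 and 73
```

'and' with truthy values returns last operand (int)

int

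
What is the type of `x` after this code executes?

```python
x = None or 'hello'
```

'or' with None returns the other truthy value (str)

str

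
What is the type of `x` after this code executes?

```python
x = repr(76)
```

repr() returns str

str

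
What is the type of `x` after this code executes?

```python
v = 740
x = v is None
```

'is' comparison returns bool

bool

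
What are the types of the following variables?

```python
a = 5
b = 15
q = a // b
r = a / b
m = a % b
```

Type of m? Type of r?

% of ints returns int; / returns float

int, float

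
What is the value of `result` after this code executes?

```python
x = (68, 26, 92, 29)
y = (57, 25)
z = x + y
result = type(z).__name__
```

x is tuple; y is tuple; z is tuple; result = 'tuple'

'tuple'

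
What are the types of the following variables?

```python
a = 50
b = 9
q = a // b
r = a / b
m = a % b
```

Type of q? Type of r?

// returns int; / returns float

int, float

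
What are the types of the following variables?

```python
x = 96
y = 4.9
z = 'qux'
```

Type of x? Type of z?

x is assigned a bare integer (no decimal point), so it is an int; z is assigned a quoted string literal, so it is a str

int, str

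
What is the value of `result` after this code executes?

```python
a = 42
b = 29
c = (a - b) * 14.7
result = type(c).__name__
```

a is int; b is int; c is float; result = 'float'

'float'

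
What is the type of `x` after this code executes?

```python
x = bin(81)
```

bin() returns str representation

str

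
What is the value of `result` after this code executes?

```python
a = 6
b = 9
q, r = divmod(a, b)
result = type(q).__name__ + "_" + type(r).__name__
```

a is int; b is int; q is int; r is int; result = 'int_int'

'int_int'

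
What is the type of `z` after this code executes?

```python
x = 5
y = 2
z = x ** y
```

positive int ** positive int = int

int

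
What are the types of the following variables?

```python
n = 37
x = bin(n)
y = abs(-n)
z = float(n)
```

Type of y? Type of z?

abs() of int returns int; float() returns float

int, float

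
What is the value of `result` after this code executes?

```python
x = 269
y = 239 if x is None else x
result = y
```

x = 269; y = 269; result = 269

269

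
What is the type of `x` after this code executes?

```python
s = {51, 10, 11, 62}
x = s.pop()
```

Popping from set[int] returns int

int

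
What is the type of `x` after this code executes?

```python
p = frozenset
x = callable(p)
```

callable() returns bool

bool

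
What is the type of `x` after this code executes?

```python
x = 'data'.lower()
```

str.lower() returns str

str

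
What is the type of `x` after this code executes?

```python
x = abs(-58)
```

abs() of int returns int

int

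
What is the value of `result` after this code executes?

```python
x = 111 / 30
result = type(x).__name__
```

x is float; result = 'float'

'float'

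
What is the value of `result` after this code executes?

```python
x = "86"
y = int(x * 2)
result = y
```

x = '86'; y = 8686; result = 8686

8686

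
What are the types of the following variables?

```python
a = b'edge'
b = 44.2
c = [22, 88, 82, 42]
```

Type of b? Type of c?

b is assigned a number with a decimal point, so it is a float; c is assigned a list literal (square brackets)

float, list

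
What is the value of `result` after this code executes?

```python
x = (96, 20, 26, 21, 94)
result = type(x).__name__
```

x is tuple; result = 'tuple'

'tuple'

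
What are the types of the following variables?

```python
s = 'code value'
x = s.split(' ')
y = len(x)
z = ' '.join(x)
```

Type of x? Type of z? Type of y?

str.split() returns list; str.join() returns str; len() returns int

list, str, int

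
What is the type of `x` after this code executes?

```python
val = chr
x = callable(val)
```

callable() returns bool

bool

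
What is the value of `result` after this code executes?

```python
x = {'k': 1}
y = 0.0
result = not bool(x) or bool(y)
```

x = {'k': 1}; y = 0.0; result = False

False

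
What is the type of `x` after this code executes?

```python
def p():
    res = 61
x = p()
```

Function without return returns None

NoneType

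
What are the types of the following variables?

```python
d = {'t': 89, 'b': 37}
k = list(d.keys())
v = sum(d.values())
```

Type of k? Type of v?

list() converts to list; sum of ints is int

list, int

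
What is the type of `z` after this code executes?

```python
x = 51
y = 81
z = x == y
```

Equality comparison returns bool

bool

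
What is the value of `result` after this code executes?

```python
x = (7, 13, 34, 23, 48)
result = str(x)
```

x = (7, 13, 34, 23, 48); result = '(7, 13, 34, 23, 48)'

'(7, 13, 34, 23, 48)'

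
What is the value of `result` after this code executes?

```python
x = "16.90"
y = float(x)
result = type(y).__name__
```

x is str; y is float; result = 'float'

'float'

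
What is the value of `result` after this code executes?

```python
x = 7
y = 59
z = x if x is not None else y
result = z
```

x = 7; y = 59; z = 7; result = 7

7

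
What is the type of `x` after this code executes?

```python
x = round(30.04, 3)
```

round() with decimal places returns float

float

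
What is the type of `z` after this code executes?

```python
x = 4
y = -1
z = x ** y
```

int ** negative = float

float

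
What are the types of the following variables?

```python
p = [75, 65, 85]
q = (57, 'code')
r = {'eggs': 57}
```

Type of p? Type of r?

p is assigned a list literal (square brackets); r is assigned a dict literal ({key: value})

list, dict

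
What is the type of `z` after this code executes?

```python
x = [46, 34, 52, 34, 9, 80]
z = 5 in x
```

'in' operator returns bool

bool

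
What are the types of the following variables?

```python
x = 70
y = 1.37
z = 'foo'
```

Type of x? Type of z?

x is assigned a bare integer (no decimal point), so it is an int; z is assigned a quoted string literal, so it is a str

int, str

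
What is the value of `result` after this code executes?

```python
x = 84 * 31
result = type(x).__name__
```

x is int; result = 'int'

'int'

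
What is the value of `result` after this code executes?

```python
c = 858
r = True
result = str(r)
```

c = 858; r = True; result = 'True'

'True'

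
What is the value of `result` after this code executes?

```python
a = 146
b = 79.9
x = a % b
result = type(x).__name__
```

a is int; b is float; x is float; result = 'float'

'float'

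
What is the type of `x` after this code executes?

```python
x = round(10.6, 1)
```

round() with decimal places returns float

float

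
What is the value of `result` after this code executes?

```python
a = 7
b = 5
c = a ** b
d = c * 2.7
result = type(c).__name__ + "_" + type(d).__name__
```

a is int; b is int; c is int; d is float; result = 'int_float'

'int_float'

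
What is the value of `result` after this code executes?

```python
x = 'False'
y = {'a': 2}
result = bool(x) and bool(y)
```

x = 'False'; y = {'a': 2}; result = True

True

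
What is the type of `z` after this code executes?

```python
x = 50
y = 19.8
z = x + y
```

int + float = float

float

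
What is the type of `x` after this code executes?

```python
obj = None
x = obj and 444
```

'and' returns first falsy value (None)

NoneType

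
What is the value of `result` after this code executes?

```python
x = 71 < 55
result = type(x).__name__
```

x is bool; result = 'bool'

'bool'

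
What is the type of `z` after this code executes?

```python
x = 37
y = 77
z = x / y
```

int / int = float

float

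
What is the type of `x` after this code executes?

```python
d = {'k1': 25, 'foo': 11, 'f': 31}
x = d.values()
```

.values() returns dict_values view

dict_values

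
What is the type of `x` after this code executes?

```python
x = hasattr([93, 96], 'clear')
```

hasattr() returns bool

bool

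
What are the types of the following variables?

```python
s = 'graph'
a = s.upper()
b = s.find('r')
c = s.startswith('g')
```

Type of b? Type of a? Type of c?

find() returns int; upper() returns str; startswith() returns bool

int, str, bool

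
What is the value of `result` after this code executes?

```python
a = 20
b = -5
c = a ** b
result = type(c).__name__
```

a is int; b is int; c is float; result = 'float'

'float'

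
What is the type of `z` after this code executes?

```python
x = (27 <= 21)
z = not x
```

'not' returns bool

bool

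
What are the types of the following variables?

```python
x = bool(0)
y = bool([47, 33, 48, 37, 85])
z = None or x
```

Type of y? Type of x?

bool() returns bool; bool() returns bool

bool, bool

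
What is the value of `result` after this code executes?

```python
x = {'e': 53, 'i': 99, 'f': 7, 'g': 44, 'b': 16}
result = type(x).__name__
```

x is dict; result = 'dict'

'dict'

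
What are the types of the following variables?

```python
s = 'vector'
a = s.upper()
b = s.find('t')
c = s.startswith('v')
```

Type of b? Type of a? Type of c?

find() returns int; upper() returns str; startswith() returns bool

int, str, bool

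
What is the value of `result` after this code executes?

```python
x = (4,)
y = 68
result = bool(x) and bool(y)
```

x = (4,); y = 68; result = True

True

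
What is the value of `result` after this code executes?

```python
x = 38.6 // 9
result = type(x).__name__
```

x is float; result = 'float'

'float'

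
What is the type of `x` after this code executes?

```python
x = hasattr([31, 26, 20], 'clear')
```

hasattr() returns bool

bool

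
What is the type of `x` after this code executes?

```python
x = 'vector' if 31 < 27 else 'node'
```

Both branches of conditional are str

str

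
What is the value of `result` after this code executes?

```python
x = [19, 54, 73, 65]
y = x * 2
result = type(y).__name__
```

x is list; y is list; result = 'list'

'list'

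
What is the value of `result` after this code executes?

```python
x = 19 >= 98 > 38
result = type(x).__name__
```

x is bool; result = 'bool'

'bool'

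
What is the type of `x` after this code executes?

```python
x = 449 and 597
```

'and' with truthy values returns last operand (int)

int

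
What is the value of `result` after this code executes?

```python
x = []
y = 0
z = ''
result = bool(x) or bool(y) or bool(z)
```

x = []; y = 0; z = ''; result = False

False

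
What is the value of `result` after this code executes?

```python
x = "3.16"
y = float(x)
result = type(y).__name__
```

x is str; y is float; result = 'float'

'float'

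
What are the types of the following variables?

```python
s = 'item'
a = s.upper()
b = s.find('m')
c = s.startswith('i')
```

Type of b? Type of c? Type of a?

find() returns int; startswith() returns bool; upper() returns str

int, bool, str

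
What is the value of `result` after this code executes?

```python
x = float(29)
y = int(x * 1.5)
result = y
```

x = 29.0; y = 43; result = 43

43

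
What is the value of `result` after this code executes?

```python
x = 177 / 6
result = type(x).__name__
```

x is float; result = 'float'

'float'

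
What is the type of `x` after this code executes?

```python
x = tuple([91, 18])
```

tuple() constructor returns tuple

tuple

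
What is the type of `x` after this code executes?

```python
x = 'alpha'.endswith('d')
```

str.endswith() returns bool

bool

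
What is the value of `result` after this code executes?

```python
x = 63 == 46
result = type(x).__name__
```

x is bool; result = 'bool'

'bool'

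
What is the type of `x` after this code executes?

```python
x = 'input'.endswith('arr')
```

str.endswith() returns bool

bool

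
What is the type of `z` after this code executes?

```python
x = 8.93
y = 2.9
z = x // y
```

float // float = float

float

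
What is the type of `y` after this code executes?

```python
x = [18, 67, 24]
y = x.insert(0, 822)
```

list.insert() returns None

NoneType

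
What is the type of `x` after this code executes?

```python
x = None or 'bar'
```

'or' with None returns the other truthy value (str)

str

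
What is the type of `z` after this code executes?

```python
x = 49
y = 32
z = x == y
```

Equality comparison returns bool

bool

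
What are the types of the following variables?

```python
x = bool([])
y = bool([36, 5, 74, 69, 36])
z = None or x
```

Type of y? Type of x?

bool() returns bool; bool() returns bool

bool, bool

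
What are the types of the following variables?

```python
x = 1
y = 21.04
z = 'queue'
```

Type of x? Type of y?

x is assigned a bare integer (no decimal point), so it is an int; y is assigned a number with a decimal point, so it is a float

int, float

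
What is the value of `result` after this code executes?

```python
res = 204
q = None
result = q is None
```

res = 204; q = None; result = True

True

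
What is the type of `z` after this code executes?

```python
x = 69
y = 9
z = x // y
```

int // int = int

int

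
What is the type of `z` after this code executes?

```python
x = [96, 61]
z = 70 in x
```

'in' operator returns bool

bool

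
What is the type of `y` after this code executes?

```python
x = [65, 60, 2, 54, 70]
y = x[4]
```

Indexing list[int] returns int

int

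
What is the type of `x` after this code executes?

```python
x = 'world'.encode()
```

str.encode() returns bytes

bytes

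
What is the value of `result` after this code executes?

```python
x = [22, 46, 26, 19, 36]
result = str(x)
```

x = [22, 46, 26, 19, 36]; result = '[22, 46, 26, 19, 36]'

'[22, 46, 26, 19, 36]'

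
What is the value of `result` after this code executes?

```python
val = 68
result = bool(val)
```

val = 68; result = True

True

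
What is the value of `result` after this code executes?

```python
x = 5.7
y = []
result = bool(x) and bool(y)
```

x = 5.7; y = []; result = False

False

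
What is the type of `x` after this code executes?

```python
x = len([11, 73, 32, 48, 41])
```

len() always returns int

int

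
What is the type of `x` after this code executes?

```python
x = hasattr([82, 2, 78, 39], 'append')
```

hasattr() returns bool

bool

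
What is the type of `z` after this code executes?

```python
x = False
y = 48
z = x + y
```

bool + int = int (bool is subclass of int)

int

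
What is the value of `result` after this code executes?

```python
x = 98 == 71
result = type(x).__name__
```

x is bool; result = 'bool'

'bool'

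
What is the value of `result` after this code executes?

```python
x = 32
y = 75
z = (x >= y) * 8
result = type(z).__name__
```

x is int; y is int; z is int; result = 'int'

'int'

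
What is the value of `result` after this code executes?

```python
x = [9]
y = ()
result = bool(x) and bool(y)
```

x = [9]; y = (); result = False

False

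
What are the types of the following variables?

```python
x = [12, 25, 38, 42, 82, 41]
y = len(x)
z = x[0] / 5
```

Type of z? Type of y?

int / int = float; len() returns int

float, int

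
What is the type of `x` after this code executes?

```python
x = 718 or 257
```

'or' returns first truthy value (int)

int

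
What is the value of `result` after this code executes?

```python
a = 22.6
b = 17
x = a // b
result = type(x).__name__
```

a is float; b is int; x is float; result = 'float'

'float'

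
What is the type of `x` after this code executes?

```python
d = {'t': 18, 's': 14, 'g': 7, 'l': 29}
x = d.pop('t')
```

dict.pop() returns the value

int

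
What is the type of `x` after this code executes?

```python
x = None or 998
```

'or' with None returns the other truthy value

int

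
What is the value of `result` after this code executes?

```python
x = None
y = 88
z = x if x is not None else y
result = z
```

x = None; y = 88; z = 88; result = 88

88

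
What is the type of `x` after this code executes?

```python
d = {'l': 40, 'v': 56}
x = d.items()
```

dict.items() returns dict_items view

dict_items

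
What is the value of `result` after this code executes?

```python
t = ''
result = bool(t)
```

t = ''; result = False

False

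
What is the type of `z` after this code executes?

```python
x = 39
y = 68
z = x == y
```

Equality comparison returns bool

bool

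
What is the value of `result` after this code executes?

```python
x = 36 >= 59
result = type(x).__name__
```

x is bool; result = 'bool'

'bool'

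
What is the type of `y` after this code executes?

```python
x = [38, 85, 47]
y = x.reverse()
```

list.reverse() returns None

NoneType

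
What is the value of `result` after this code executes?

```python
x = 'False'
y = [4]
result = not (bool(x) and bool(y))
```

x = 'False'; y = [4]; result = False

False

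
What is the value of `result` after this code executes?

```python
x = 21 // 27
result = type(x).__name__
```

x is int; result = 'int'

'int'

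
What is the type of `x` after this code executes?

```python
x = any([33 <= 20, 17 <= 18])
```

any() returns bool

bool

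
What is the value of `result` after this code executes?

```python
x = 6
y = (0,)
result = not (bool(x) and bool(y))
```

x = 6; y = (0,); result = False

False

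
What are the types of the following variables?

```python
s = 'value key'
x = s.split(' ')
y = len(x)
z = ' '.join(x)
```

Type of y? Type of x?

len() returns int; str.split() returns list

int, list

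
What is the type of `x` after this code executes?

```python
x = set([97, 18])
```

set() constructor returns set

set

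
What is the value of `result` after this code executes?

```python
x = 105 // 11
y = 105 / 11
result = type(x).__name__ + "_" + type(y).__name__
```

x is int; y is float; result = 'int_float'

'int_float'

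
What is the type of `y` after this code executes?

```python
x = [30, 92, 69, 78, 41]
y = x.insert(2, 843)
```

list.insert() returns None

NoneType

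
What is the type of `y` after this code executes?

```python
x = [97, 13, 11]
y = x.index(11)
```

list.index() returns int

int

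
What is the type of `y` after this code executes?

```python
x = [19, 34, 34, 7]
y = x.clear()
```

list.clear() returns None

NoneType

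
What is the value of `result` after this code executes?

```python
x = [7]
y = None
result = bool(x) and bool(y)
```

x = [7]; y = None; result = False

False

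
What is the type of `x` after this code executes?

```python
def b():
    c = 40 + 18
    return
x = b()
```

Bare return returns None

NoneType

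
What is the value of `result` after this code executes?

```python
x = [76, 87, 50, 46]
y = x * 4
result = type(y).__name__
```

x is list; y is list; result = 'list'

'list'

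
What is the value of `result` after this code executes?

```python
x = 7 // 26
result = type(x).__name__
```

x is int; result = 'int'

'int'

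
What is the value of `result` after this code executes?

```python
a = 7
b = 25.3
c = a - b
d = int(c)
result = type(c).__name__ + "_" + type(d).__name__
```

a is int; b is float; c is float; d is int; result = 'float_int'

'float_int'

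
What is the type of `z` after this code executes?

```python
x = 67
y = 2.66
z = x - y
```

int - float = float

float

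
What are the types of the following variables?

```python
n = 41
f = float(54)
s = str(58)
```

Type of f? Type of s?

f is assigned the result of calling float(), which returns a float; s is assigned the result of calling str(), which returns a str

float, str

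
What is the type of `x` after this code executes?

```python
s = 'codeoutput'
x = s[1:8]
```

Slicing a str returns str

str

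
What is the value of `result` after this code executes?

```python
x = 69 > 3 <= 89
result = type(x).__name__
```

x is bool; result = 'bool'

'bool'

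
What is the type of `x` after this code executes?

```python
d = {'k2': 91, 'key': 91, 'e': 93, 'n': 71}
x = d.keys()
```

.keys() returns dict_keys view

dict_keys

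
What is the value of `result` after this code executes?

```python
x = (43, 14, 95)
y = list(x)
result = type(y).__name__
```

x is tuple; y is list; result = 'list'

'list'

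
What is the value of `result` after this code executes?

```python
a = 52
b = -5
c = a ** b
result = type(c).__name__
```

a is int; b is int; c is float; result = 'float'

'float'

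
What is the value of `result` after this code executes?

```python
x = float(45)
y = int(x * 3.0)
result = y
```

x = 45.0; y = 135; result = 135

135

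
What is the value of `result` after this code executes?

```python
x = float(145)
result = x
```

x = 145.0; result = 145.0

145.0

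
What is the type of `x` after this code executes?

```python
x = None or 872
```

'or' with None returns the other truthy value

int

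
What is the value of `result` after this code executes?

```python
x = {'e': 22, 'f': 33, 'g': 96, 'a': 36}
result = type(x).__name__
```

x is dict; result = 'dict'

'dict'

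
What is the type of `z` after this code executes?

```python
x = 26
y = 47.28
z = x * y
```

int * float = float

float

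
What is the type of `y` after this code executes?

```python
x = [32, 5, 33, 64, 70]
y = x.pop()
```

list.pop() returns the popped element

int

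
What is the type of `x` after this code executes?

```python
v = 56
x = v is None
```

'is' comparison returns bool

bool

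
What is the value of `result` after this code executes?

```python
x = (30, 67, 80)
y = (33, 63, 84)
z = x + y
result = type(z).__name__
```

x is tuple; y is tuple; z is tuple; result = 'tuple'

'tuple'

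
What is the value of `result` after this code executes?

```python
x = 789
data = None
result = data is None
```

x = 789; data = None; result = True

True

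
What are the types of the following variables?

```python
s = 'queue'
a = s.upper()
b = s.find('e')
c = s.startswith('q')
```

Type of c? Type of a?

startswith() returns bool; upper() returns str

bool, str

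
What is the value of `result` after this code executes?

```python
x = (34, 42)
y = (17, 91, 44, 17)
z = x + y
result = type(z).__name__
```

x is tuple; y is tuple; z is tuple; result = 'tuple'

'tuple'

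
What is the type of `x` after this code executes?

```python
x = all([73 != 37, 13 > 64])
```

all() returns bool

bool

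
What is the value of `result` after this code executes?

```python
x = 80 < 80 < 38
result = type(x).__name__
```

x is bool; result = 'bool'

'bool'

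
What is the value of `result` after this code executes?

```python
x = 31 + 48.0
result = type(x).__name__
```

x is float; result = 'float'

'float'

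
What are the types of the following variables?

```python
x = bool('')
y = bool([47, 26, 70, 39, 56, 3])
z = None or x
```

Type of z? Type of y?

None or bool returns the bool; bool() returns bool

bool, bool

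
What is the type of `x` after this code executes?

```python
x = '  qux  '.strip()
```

str.strip() returns str

str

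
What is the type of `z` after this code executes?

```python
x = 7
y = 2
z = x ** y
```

positive int ** positive int = int

int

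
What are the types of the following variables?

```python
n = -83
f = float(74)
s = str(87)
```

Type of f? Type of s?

f is assigned the result of calling float(), which returns a float; s is assigned the result of calling str(), which returns a str

float, str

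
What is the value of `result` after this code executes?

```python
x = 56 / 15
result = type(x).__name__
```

x is float; result = 'float'

'float'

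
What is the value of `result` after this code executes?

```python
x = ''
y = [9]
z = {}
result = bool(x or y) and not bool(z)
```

x = ''; y = [9]; z = {}; result = True

True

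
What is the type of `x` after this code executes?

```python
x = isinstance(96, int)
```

isinstance() returns bool

bool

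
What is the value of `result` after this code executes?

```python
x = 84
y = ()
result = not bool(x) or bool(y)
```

x = 84; y = (); result = False

False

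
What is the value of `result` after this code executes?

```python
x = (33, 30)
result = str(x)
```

x = (33, 30); result = '(33, 30)'

'(33, 30)'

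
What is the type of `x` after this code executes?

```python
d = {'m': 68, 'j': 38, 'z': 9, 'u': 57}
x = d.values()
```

.values() returns dict_values view

dict_values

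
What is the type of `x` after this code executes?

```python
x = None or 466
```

'or' with None returns the other truthy value

int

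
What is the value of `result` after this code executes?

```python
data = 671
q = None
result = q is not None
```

data = 671; q = None; result = False

False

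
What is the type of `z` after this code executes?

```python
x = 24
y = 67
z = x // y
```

int // int = int

int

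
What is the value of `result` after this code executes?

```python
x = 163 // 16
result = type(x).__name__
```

x is int; result = 'int'

'int'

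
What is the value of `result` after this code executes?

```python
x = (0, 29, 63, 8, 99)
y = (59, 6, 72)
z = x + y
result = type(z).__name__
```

x is tuple; y is tuple; z is tuple; result = 'tuple'

'tuple'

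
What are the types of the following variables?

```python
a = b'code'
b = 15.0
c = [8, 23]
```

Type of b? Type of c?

b is assigned a number with a decimal point, so it is a float; c is assigned a list literal (square brackets)

float, list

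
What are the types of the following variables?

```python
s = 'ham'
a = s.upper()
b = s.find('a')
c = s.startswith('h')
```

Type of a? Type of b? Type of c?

upper() returns str; find() returns int; startswith() returns bool

str, int, bool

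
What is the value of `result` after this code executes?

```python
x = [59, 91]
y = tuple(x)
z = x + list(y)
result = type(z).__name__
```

x is list; y is tuple; z is list; result = 'list'

'list'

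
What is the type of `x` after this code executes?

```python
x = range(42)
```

range() returns a range object

range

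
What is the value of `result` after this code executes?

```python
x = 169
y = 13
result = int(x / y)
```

x = 169; y = 13; result = 13

13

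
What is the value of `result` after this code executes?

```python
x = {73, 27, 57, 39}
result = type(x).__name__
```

x is set; result = 'set'

'set'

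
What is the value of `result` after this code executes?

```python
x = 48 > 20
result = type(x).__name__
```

x is bool; result = 'bool'

'bool'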